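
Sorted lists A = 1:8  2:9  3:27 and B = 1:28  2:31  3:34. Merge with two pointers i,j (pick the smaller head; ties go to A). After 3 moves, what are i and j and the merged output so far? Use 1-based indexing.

i=4, j=1, merged so far=[8, 9, 27]

i=1 j=1: A[i]=8<=B[j]=28 take 8, i++
i=2 j=1: A[i]=9<=B[j]=28 take 9, i++
i=3 j=1: A[i]=27<=B[j]=28 take 27, i++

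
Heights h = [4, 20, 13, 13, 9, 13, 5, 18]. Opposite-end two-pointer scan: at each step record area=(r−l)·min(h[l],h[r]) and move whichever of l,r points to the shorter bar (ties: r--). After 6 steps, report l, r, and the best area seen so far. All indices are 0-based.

l=0 r=7: min(4,18)*7=28 best=28 *, l++
l=1 r=7: min(20,18)*6=108 best=108 *, r--
l=1 r=6: min(20,5)*5=25 best=108, r--
l=1 r=5: min(20,13)*4=52 best=108, r--
l=1 r=4: min(20,9)*3=27 best=108, r--
l=1 r=3: min(20,13)*2=26 best=108, r--

l=1, r=2, best area=108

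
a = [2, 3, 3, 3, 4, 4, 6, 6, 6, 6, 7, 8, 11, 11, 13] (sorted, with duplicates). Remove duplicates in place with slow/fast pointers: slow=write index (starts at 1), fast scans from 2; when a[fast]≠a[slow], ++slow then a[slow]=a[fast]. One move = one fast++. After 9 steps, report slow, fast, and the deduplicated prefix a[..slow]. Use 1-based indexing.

(s=1,f=2) a[fast]=3≠a[slow]=2 write a[2]=3 → slow++,fast++
(s=2,f=3) a[fast]=3=a[slow] dup → fast++
(s=2,f=4) a[fast]=3=a[slow] dup → fast++
(s=2,f=5) a[fast]=4≠a[slow]=3 write a[3]=4 → slow++,fast++
(s=3,f=6) a[fast]=4=a[slow] dup → fast++
(s=3,f=7) a[fast]=6≠a[slow]=4 write a[4]=6 → slow++,fast++
(s=4,f=8) a[fast]=6=a[slow] dup → fast++
(s=4,f=9) a[fast]=6=a[slow] dup → fast++
(s=4,f=10) a[fast]=6=a[slow] dup → fast++

slow=4, fast=11, prefix=[2, 3, 4, 6]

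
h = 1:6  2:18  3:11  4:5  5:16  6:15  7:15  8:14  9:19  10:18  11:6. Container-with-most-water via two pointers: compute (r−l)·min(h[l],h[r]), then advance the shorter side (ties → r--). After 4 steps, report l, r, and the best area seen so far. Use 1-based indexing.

[1,11] min(6,6)*10=60 best=60 * → r--
[1,10] min(6,18)*9=54 best=60 → l++
[2,10] min(18,18)*8=144 best=144 * → r--
[2,9] min(18,19)*7=126 best=144 → l++

l=3, r=9, best area=144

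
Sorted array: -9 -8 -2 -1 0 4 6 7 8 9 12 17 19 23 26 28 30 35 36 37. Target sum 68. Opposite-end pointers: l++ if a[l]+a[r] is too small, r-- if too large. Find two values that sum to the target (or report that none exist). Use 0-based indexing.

no pair

[0,19] -9+37=28 <68 → l++
[1,19] -8+37=29 <68 → l++
[2,19] -2+37=35 <68 → l++
[3,19] -1+37=36 <68 → l++
[4,19] 0+37=37 <68 → l++
[5,19] 4+37=41 <68 → l++
[6,19] 6+37=43 <68 → l++
[7,19] 7+37=44 <68 → l++
[8,19] 8+37=45 <68 → l++
[9,19] 9+37=46 <68 → l++
[10,19] 12+37=49 <68 → l++
[11,19] 17+37=54 <68 → l++
[12,19] 19+37=56 <68 → l++
[13,19] 23+37=60 <68 → l++
[14,19] 26+37=63 <68 → l++
[15,19] 28+37=65 <68 → l++
[16,19] 30+37=67 <68 → l++
[17,19] 35+37=72 >68 → r--
[17,18] 35+36=71 >68 → r--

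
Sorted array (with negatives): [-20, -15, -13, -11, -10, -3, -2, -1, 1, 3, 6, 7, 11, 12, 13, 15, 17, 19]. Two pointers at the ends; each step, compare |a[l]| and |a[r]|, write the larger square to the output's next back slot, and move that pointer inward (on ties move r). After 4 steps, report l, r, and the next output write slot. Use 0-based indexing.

l=0 r=17: |-20|>|19| out[17]=400, l++
l=1 r=17: |-15|<=|19| out[16]=361, r--
l=1 r=16: |-15|<=|17| out[15]=289, r--
l=1 r=15: |-15|<=|15| out[14]=225, r--

l=1, r=14, next write slot=13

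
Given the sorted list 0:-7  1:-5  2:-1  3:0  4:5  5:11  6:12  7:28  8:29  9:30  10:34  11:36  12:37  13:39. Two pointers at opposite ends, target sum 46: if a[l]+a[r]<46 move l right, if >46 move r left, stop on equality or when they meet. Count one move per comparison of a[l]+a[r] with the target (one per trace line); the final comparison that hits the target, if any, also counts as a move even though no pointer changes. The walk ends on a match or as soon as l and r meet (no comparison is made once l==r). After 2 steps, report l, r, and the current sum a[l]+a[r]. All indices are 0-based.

[0,13] -7+39=32 <46 → l++
[1,13] -5+39=34 <46 → l++

l=2, r=13, sum=38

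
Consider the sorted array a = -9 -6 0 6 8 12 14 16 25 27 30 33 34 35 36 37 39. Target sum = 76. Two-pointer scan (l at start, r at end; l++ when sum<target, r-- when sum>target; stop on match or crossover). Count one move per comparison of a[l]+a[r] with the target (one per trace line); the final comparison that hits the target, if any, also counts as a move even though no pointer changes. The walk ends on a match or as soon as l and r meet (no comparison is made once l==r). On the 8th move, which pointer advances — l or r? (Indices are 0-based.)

[0,16] -9+39=30 <76 → l++
[1,16] -6+39=33 <76 → l++
[2,16] 0+39=39 <76 → l++
[3,16] 6+39=45 <76 → l++
[4,16] 8+39=47 <76 → l++
[5,16] 12+39=51 <76 → l++
[6,16] 14+39=53 <76 → l++
[7,16] 16+39=55 <76 → l++

l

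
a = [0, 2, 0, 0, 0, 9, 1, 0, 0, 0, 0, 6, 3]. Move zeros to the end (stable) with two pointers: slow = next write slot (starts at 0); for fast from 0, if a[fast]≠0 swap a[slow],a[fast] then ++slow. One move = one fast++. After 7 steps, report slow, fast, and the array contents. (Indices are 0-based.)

slow=3, fast=7, a=[2, 9, 1, 0, 0, 0, 0, 0, 0, 0, 0, 6, 3]

slow=0 fast=0: a[fast]=0, fast++
slow=0 fast=1: a[fast]=2≠0 swap→a[0]=2, slow++,fast++
slow=1 fast=2: a[fast]=0, fast++
slow=1 fast=3: a[fast]=0, fast++
slow=1 fast=4: a[fast]=0, fast++
slow=1 fast=5: a[fast]=9≠0 swap→a[1]=9, slow++,fast++
slow=2 fast=6: a[fast]=1≠0 swap→a[2]=1, slow++,fast++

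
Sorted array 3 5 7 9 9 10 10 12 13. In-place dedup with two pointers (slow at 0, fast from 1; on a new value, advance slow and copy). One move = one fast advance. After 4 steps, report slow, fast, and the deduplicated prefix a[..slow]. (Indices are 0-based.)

slow=3, fast=5, prefix=[3, 5, 7, 9]

slow=0 fast=1: a[fast]=5≠a[slow]=3 write a[1]=5, slow++,fast++
slow=1 fast=2: a[fast]=7≠a[slow]=5 write a[2]=7, slow++,fast++
slow=2 fast=3: a[fast]=9≠a[slow]=7 write a[3]=9, slow++,fast++
slow=3 fast=4: a[fast]=9=a[slow] dup, fast++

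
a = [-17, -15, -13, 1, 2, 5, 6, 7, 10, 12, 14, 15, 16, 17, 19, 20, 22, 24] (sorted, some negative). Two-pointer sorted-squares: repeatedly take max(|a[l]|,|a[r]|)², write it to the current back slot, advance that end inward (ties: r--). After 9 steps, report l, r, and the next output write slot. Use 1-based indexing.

l=1 r=18: |-17|<=|24| out[18]=576, r--
l=1 r=17: |-17|<=|22| out[17]=484, r--
l=1 r=16: |-17|<=|20| out[16]=400, r--
l=1 r=15: |-17|<=|19| out[15]=361, r--
l=1 r=14: |-17|<=|17| out[14]=289, r--
l=1 r=13: |-17|>|16| out[13]=289, l++
l=2 r=13: |-15|<=|16| out[12]=256, r--
l=2 r=12: |-15|<=|15| out[11]=225, r--
l=2 r=11: |-15|>|14| out[10]=225, l++

l=3, r=11, next write slot=9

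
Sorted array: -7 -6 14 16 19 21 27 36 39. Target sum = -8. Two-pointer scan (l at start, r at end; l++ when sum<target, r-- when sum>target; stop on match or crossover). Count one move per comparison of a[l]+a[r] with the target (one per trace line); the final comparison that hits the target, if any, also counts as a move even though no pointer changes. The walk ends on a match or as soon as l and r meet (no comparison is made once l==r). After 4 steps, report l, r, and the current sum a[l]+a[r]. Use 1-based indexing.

l=1, r=5, sum=12

[1,9] -7+39=32 >-8 → r--
[1,8] -7+36=29 >-8 → r--
[1,7] -7+27=20 >-8 → r--
[1,6] -7+21=14 >-8 → r--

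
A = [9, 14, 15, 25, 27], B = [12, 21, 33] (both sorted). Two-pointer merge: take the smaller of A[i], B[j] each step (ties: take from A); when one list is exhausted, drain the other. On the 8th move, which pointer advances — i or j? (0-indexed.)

i=0 j=0: A[i]=9<=B[j]=12 take 9, i++
i=1 j=0: A[i]=14>B[j]=12 take 12, j++
i=1 j=1: A[i]=14<=B[j]=21 take 14, i++
i=2 j=1: A[i]=15<=B[j]=21 take 15, i++
i=3 j=1: A[i]=25>B[j]=21 take 21, j++
i=3 j=2: A[i]=25<=B[j]=33 take 25, i++
i=4 j=2: A[i]=27<=B[j]=33 take 27, i++
i=5 j=2: A done, take B[j]=33, j++

j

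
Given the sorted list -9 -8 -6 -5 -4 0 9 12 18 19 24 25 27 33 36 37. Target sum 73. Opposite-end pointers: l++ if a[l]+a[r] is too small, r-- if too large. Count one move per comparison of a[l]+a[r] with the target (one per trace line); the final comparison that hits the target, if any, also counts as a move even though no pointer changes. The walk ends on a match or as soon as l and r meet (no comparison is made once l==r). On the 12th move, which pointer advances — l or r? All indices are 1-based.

l=1 r=16: -9+37=28 <73, l++
l=2 r=16: -8+37=29 <73, l++
l=3 r=16: -6+37=31 <73, l++
l=4 r=16: -5+37=32 <73, l++
l=5 r=16: -4+37=33 <73, l++
l=6 r=16: 0+37=37 <73, l++
l=7 r=16: 9+37=46 <73, l++
l=8 r=16: 12+37=49 <73, l++
l=9 r=16: 18+37=55 <73, l++
l=10 r=16: 19+37=56 <73, l++
l=11 r=16: 24+37=61 <73, l++
l=12 r=16: 25+37=62 <73, l++

l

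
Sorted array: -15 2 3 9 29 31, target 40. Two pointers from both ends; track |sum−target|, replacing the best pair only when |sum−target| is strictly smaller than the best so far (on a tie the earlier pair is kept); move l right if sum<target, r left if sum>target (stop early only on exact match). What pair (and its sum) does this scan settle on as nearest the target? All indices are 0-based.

[0,5] -15+31=16 d=24 * → l++
[1,5] 2+31=33 d=7 * → l++
[2,5] 3+31=34 d=6 * → l++
[3,5] 9+31=40 d=0 * → stop

pair (9, 31) with sum 40 (|Δ|=0)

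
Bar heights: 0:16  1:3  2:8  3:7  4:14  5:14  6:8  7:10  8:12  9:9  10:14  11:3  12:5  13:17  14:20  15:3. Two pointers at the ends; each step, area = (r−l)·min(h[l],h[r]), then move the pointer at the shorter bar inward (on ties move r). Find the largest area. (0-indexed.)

max area = 224

[0,15] min(16,3)*15=45 best=45 * → r--
[0,14] min(16,20)*14=224 best=224 * → l++
[1,14] min(3,20)*13=39 best=224 → l++
[2,14] min(8,20)*12=96 best=224 → l++
[3,14] min(7,20)*11=77 best=224 → l++
[4,14] min(14,20)*10=140 best=224 → l++
[5,14] min(14,20)*9=126 best=224 → l++
[6,14] min(8,20)*8=64 best=224 → l++
[7,14] min(10,20)*7=70 best=224 → l++
[8,14] min(12,20)*6=72 best=224 → l++
[9,14] min(9,20)*5=45 best=224 → l++
[10,14] min(14,20)*4=56 best=224 → l++
[11,14] min(3,20)*3=9 best=224 → l++
[12,14] min(5,20)*2=10 best=224 → l++
[13,14] min(17,20)*1=17 best=224 → l++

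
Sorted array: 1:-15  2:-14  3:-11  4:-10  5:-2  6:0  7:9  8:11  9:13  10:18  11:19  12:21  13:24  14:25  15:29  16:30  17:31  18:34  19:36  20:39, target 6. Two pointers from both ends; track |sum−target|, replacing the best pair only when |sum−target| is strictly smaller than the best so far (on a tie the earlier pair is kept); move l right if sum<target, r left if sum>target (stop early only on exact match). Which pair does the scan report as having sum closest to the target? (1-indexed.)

pair (-15, 21) with sum 6 (|Δ|=0)

[1,20] -15+39=24 d=18 * → r--
[1,19] -15+36=21 d=15 * → r--
[1,18] -15+34=19 d=13 * → r--
[1,17] -15+31=16 d=10 * → r--
[1,16] -15+30=15 d=9 * → r--
[1,15] -15+29=14 d=8 * → r--
[1,14] -15+25=10 d=4 * → r--
[1,13] -15+24=9 d=3 * → r--
[1,12] -15+21=6 d=0 * → stop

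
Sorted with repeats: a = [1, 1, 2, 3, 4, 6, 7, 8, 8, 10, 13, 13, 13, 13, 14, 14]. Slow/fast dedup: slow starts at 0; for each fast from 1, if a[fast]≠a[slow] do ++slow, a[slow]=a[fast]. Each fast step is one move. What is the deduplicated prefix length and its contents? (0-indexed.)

length 10; prefix = [1, 2, 3, 4, 6, 7, 8, 10, 13, 14]

(s=0,f=1) a[fast]=1=a[slow] dup → fast++
(s=0,f=2) a[fast]=2≠a[slow]=1 write a[1]=2 → slow++,fast++
(s=1,f=3) a[fast]=3≠a[slow]=2 write a[2]=3 → slow++,fast++
(s=2,f=4) a[fast]=4≠a[slow]=3 write a[3]=4 → slow++,fast++
(s=3,f=5) a[fast]=6≠a[slow]=4 write a[4]=6 → slow++,fast++
(s=4,f=6) a[fast]=7≠a[slow]=6 write a[5]=7 → slow++,fast++
(s=5,f=7) a[fast]=8≠a[slow]=7 write a[6]=8 → slow++,fast++
(s=6,f=8) a[fast]=8=a[slow] dup → fast++
(s=6,f=9) a[fast]=10≠a[slow]=8 write a[7]=10 → slow++,fast++
(s=7,f=10) a[fast]=13≠a[slow]=10 write a[8]=13 → slow++,fast++
(s=8,f=11) a[fast]=13=a[slow] dup → fast++
(s=8,f=12) a[fast]=13=a[slow] dup → fast++
(s=8,f=13) a[fast]=13=a[slow] dup → fast++
(s=8,f=14) a[fast]=14≠a[slow]=13 write a[9]=14 → slow++,fast++
(s=9,f=15) a[fast]=14=a[slow] dup → fast++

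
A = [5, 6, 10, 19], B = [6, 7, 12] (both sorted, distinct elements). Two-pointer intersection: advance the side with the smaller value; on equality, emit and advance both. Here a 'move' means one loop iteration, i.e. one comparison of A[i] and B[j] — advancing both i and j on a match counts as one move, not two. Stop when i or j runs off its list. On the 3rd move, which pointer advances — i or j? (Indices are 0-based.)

j

[i=0,j=0] 5<6 → i++
[i=1,j=0] 6==6 emit → i++,j++
[i=2,j=1] 10>7 → j++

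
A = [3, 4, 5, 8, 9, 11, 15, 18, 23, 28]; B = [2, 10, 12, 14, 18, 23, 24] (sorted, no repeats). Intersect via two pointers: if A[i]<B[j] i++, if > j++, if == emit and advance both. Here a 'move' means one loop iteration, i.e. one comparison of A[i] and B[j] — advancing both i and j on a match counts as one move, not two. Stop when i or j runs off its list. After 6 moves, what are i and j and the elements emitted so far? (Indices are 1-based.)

[i=1,j=1] 3>2 → j++
[i=1,j=2] 3<10 → i++
[i=2,j=2] 4<10 → i++
[i=3,j=2] 5<10 → i++
[i=4,j=2] 8<10 → i++
[i=5,j=2] 9<10 → i++

i=6, j=2, emitted=[]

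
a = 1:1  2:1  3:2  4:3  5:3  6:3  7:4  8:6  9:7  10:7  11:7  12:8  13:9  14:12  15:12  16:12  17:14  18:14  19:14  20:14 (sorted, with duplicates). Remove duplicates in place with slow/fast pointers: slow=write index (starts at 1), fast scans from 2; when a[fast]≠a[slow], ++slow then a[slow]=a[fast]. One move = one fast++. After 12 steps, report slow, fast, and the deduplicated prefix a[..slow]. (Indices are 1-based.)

slow=8, fast=14, prefix=[1, 2, 3, 4, 6, 7, 8, 9]

slow=1 fast=2: a[fast]=1=a[slow] dup, fast++
slow=1 fast=3: a[fast]=2≠a[slow]=1 write a[2]=2, slow++,fast++
slow=2 fast=4: a[fast]=3≠a[slow]=2 write a[3]=3, slow++,fast++
slow=3 fast=5: a[fast]=3=a[slow] dup, fast++
slow=3 fast=6: a[fast]=3=a[slow] dup, fast++
slow=3 fast=7: a[fast]=4≠a[slow]=3 write a[4]=4, slow++,fast++
slow=4 fast=8: a[fast]=6≠a[slow]=4 write a[5]=6, slow++,fast++
slow=5 fast=9: a[fast]=7≠a[slow]=6 write a[6]=7, slow++,fast++
slow=6 fast=10: a[fast]=7=a[slow] dup, fast++
slow=6 fast=11: a[fast]=7=a[slow] dup, fast++
slow=6 fast=12: a[fast]=8≠a[slow]=7 write a[7]=8, slow++,fast++
slow=7 fast=13: a[fast]=9≠a[slow]=8 write a[8]=9, slow++,fast++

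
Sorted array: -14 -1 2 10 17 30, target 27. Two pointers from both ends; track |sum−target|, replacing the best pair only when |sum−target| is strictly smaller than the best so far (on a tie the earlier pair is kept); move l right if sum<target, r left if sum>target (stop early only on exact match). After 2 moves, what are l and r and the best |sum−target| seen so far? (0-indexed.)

l=1, r=4, best |Δ|=2

l=0 r=5: -14+30=16 d=11 *, l++
l=1 r=5: -1+30=29 d=2 *, r--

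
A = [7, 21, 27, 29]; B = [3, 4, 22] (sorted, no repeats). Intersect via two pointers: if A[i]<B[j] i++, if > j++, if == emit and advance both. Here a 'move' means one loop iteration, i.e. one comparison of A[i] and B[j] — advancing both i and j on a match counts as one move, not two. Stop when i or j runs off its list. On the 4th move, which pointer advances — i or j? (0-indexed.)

i

[i=0,j=0] 7>3 → j++
[i=0,j=1] 7>4 → j++
[i=0,j=2] 7<22 → i++
[i=1,j=2] 21<22 → i++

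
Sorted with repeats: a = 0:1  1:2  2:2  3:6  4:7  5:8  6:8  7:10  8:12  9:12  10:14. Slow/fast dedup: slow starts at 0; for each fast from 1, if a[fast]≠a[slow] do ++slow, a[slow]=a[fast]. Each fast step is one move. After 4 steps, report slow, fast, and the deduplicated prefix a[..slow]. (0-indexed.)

slow=3, fast=5, prefix=[1, 2, 6, 7]

slow=0 fast=1: a[fast]=2≠a[slow]=1 write a[1]=2, slow++,fast++
slow=1 fast=2: a[fast]=2=a[slow] dup, fast++
slow=1 fast=3: a[fast]=6≠a[slow]=2 write a[2]=6, slow++,fast++
slow=2 fast=4: a[fast]=7≠a[slow]=6 write a[3]=7, slow++,fast++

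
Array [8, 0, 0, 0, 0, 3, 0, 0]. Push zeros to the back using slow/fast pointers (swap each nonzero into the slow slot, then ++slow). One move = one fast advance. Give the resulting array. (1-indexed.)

(s=1,f=1) a[fast]=8≠0 swap→a[1]=8 → slow++,fast++
(s=2,f=2) a[fast]=0 → fast++
(s=2,f=3) a[fast]=0 → fast++
(s=2,f=4) a[fast]=0 → fast++
(s=2,f=5) a[fast]=0 → fast++
(s=2,f=6) a[fast]=3≠0 swap→a[2]=3 → slow++,fast++
(s=3,f=7) a[fast]=0 → fast++
(s=3,f=8) a[fast]=0 → fast++

[8, 3, 0, 0, 0, 0, 0, 0]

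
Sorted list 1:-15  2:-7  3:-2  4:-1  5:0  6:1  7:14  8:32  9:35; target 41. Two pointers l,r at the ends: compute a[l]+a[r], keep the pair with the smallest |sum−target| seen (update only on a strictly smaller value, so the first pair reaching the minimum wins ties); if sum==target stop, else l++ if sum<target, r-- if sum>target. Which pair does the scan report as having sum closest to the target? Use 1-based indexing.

l=1 r=9: -15+35=20 d=21 *, l++
l=2 r=9: -7+35=28 d=13 *, l++
l=3 r=9: -2+35=33 d=8 *, l++
l=4 r=9: -1+35=34 d=7 *, l++
l=5 r=9: 0+35=35 d=6 *, l++
l=6 r=9: 1+35=36 d=5 *, l++
l=7 r=9: 14+35=49 d=8, r--
l=7 r=8: 14+32=46 d=5, r--

pair (1, 35) with sum 36 (|Δ|=5)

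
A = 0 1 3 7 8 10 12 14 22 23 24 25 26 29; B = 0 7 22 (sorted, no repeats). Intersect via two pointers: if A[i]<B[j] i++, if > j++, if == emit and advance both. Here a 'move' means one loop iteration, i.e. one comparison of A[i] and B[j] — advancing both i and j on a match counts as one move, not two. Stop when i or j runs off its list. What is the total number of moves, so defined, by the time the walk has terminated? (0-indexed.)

9 moves

[i=0,j=0] 0==0 emit → i++,j++
[i=1,j=1] 1<7 → i++
[i=2,j=1] 3<7 → i++
[i=3,j=1] 7==7 emit → i++,j++
[i=4,j=2] 8<22 → i++
[i=5,j=2] 10<22 → i++
[i=6,j=2] 12<22 → i++
[i=7,j=2] 14<22 → i++
[i=8,j=2] 22==22 emit → i++,j++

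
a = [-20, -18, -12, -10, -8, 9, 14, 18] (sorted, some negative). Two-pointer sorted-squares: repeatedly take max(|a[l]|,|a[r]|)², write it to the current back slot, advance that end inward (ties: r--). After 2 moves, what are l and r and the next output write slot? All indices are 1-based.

l=2, r=7, next write slot=6

[1,8] |-20|>|18| out[8]=400 → l++
[2,8] |-18|<=|18| out[7]=324 → r--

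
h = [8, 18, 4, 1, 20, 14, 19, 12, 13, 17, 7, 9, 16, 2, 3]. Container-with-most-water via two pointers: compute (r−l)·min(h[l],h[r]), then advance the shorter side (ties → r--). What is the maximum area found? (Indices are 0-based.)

max area = 176

l=0 r=14: min(8,3)*14=42 best=42 *, r--
l=0 r=13: min(8,2)*13=26 best=42, r--
l=0 r=12: min(8,16)*12=96 best=96 *, l++
l=1 r=12: min(18,16)*11=176 best=176 *, r--
l=1 r=11: min(18,9)*10=90 best=176, r--
l=1 r=10: min(18,7)*9=63 best=176, r--
l=1 r=9: min(18,17)*8=136 best=176, r--
l=1 r=8: min(18,13)*7=91 best=176, r--
l=1 r=7: min(18,12)*6=72 best=176, r--
l=1 r=6: min(18,19)*5=90 best=176, l++
l=2 r=6: min(4,19)*4=16 best=176, l++
l=3 r=6: min(1,19)*3=3 best=176, l++
l=4 r=6: min(20,19)*2=38 best=176, r--
l=4 r=5: min(20,14)*1=14 best=176, r--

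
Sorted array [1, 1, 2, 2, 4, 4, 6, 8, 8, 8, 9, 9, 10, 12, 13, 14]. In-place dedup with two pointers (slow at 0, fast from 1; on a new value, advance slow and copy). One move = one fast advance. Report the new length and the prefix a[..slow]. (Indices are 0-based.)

(s=0,f=1) a[fast]=1=a[slow] dup → fast++
(s=0,f=2) a[fast]=2≠a[slow]=1 write a[1]=2 → slow++,fast++
(s=1,f=3) a[fast]=2=a[slow] dup → fast++
(s=1,f=4) a[fast]=4≠a[slow]=2 write a[2]=4 → slow++,fast++
(s=2,f=5) a[fast]=4=a[slow] dup → fast++
(s=2,f=6) a[fast]=6≠a[slow]=4 write a[3]=6 → slow++,fast++
(s=3,f=7) a[fast]=8≠a[slow]=6 write a[4]=8 → slow++,fast++
(s=4,f=8) a[fast]=8=a[slow] dup → fast++
(s=4,f=9) a[fast]=8=a[slow] dup → fast++
(s=4,f=10) a[fast]=9≠a[slow]=8 write a[5]=9 → slow++,fast++
(s=5,f=11) a[fast]=9=a[slow] dup → fast++
(s=5,f=12) a[fast]=10≠a[slow]=9 write a[6]=10 → slow++,fast++
(s=6,f=13) a[fast]=12≠a[slow]=10 write a[7]=12 → slow++,fast++
(s=7,f=14) a[fast]=13≠a[slow]=12 write a[8]=13 → slow++,fast++
(s=8,f=15) a[fast]=14≠a[slow]=13 write a[9]=14 → slow++,fast++

length 10; prefix = [1, 2, 4, 6, 8, 9, 10, 12, 13, 14]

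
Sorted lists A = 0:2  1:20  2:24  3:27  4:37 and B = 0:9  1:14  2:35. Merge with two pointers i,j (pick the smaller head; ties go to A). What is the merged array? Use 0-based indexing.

[2, 9, 14, 20, 24, 27, 35, 37]

[i=0,j=0] A[i]=2<=B[j]=9 take 2 → i++
[i=1,j=0] A[i]=20>B[j]=9 take 9 → j++
[i=1,j=1] A[i]=20>B[j]=14 take 14 → j++
[i=1,j=2] A[i]=20<=B[j]=35 take 20 → i++
[i=2,j=2] A[i]=24<=B[j]=35 take 24 → i++
[i=3,j=2] A[i]=27<=B[j]=35 take 27 → i++
[i=4,j=2] A[i]=37>B[j]=35 take 35 → j++
[i=4,j=3] B done, take A[i]=37 → i++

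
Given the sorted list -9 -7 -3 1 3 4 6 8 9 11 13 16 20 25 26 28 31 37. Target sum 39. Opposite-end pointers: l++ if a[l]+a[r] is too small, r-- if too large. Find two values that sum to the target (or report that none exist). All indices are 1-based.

(8, 31)

[1,18] -9+37=28 <39 → l++
[2,18] -7+37=30 <39 → l++
[3,18] -3+37=34 <39 → l++
[4,18] 1+37=38 <39 → l++
[5,18] 3+37=40 >39 → r--
[5,17] 3+31=34 <39 → l++
[6,17] 4+31=35 <39 → l++
[7,17] 6+31=37 <39 → l++
[8,17] 8+31=39 → found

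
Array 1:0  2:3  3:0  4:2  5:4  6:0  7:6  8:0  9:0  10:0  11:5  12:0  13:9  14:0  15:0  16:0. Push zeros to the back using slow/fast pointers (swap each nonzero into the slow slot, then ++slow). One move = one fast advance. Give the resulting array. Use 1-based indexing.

[3, 2, 4, 6, 5, 9, 0, 0, 0, 0, 0, 0, 0, 0, 0, 0]

slow=1 fast=1: a[fast]=0, fast++
slow=1 fast=2: a[fast]=3≠0 swap→a[1]=3, slow++,fast++
slow=2 fast=3: a[fast]=0, fast++
slow=2 fast=4: a[fast]=2≠0 swap→a[2]=2, slow++,fast++
slow=3 fast=5: a[fast]=4≠0 swap→a[3]=4, slow++,fast++
slow=4 fast=6: a[fast]=0, fast++
slow=4 fast=7: a[fast]=6≠0 swap→a[4]=6, slow++,fast++
slow=5 fast=8: a[fast]=0, fast++
slow=5 fast=9: a[fast]=0, fast++
slow=5 fast=10: a[fast]=0, fast++
slow=5 fast=11: a[fast]=5≠0 swap→a[5]=5, slow++,fast++
slow=6 fast=12: a[fast]=0, fast++
slow=6 fast=13: a[fast]=9≠0 swap→a[6]=9, slow++,fast++
slow=7 fast=14: a[fast]=0, fast++
slow=7 fast=15: a[fast]=0, fast++
slow=7 fast=16: a[fast]=0, fast++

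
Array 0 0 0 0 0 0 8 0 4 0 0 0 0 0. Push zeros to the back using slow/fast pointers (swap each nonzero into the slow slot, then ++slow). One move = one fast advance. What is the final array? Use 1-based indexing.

(s=1,f=1) a[fast]=0 → fast++
(s=1,f=2) a[fast]=0 → fast++
(s=1,f=3) a[fast]=0 → fast++
(s=1,f=4) a[fast]=0 → fast++
(s=1,f=5) a[fast]=0 → fast++
(s=1,f=6) a[fast]=0 → fast++
(s=1,f=7) a[fast]=8≠0 swap→a[1]=8 → slow++,fast++
(s=2,f=8) a[fast]=0 → fast++
(s=2,f=9) a[fast]=4≠0 swap→a[2]=4 → slow++,fast++
(s=3,f=10) a[fast]=0 → fast++
(s=3,f=11) a[fast]=0 → fast++
(s=3,f=12) a[fast]=0 → fast++
(s=3,f=13) a[fast]=0 → fast++
(s=3,f=14) a[fast]=0 → fast++

[8, 4, 0, 0, 0, 0, 0, 0, 0, 0, 0, 0, 0, 0]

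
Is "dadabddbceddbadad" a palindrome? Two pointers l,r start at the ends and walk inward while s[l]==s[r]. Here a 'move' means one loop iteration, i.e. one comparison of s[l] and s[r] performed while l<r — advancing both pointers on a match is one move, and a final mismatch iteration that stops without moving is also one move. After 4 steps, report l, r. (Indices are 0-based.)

[0,16] 'd'=='d' → l++,r--
[1,15] 'a'=='a' → l++,r--
[2,14] 'd'=='d' → l++,r--
[3,13] 'a'=='a' → l++,r--

l=4, r=12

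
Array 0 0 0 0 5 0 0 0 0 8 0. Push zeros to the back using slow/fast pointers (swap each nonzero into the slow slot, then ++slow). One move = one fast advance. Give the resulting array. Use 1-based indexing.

(s=1,f=1) a[fast]=0 → fast++
(s=1,f=2) a[fast]=0 → fast++
(s=1,f=3) a[fast]=0 → fast++
(s=1,f=4) a[fast]=0 → fast++
(s=1,f=5) a[fast]=5≠0 swap→a[1]=5 → slow++,fast++
(s=2,f=6) a[fast]=0 → fast++
(s=2,f=7) a[fast]=0 → fast++
(s=2,f=8) a[fast]=0 → fast++
(s=2,f=9) a[fast]=0 → fast++
(s=2,f=10) a[fast]=8≠0 swap→a[2]=8 → slow++,fast++
(s=3,f=11) a[fast]=0 → fast++

[5, 8, 0, 0, 0, 0, 0, 0, 0, 0, 0]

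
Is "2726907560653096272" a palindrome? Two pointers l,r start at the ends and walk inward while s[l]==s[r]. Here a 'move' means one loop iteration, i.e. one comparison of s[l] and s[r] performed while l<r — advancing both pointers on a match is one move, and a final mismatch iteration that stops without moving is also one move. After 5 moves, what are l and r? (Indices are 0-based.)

[0,18] '2'=='2' → l++,r--
[1,17] '7'=='7' → l++,r--
[2,16] '2'=='2' → l++,r--
[3,15] '6'=='6' → l++,r--
[4,14] '9'=='9' → l++,r--

l=5, r=13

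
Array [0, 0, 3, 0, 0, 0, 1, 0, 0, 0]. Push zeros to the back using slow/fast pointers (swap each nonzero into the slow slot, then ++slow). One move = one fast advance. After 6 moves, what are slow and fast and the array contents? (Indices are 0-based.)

slow=1, fast=6, a=[3, 0, 0, 0, 0, 0, 1, 0, 0, 0]

(s=0,f=0) a[fast]=0 → fast++
(s=0,f=1) a[fast]=0 → fast++
(s=0,f=2) a[fast]=3≠0 swap→a[0]=3 → slow++,fast++
(s=1,f=3) a[fast]=0 → fast++
(s=1,f=4) a[fast]=0 → fast++
(s=1,f=5) a[fast]=0 → fast++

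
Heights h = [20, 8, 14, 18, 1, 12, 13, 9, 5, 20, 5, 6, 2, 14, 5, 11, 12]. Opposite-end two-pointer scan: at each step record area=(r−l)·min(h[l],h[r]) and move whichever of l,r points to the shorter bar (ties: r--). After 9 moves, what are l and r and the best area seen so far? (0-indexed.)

l=0 r=16: min(20,12)*16=192 best=192 *, r--
l=0 r=15: min(20,11)*15=165 best=192, r--
l=0 r=14: min(20,5)*14=70 best=192, r--
l=0 r=13: min(20,14)*13=182 best=192, r--
l=0 r=12: min(20,2)*12=24 best=192, r--
l=0 r=11: min(20,6)*11=66 best=192, r--
l=0 r=10: min(20,5)*10=50 best=192, r--
l=0 r=9: min(20,20)*9=180 best=192, r--
l=0 r=8: min(20,5)*8=40 best=192, r--

l=0, r=7, best area=192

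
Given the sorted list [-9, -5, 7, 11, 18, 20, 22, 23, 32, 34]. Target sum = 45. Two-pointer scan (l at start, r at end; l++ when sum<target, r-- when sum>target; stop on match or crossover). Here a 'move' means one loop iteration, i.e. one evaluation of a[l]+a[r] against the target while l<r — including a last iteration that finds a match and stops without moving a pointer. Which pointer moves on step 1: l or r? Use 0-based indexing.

l

[0,9] -9+34=25 <45 → l++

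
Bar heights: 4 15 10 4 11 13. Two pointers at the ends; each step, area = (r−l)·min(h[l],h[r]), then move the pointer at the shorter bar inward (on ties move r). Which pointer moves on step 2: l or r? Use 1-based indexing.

r

[1,6] min(4,13)*5=20 best=20 * → l++
[2,6] min(15,13)*4=52 best=52 * → r--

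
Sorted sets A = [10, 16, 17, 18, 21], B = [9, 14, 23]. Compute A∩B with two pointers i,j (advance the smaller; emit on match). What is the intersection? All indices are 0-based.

intersection = []

i=0 j=0: 10>9, j++
i=0 j=1: 10<14, i++
i=1 j=1: 16>14, j++
i=1 j=2: 16<23, i++
i=2 j=2: 17<23, i++
i=3 j=2: 18<23, i++
i=4 j=2: 21<23, i++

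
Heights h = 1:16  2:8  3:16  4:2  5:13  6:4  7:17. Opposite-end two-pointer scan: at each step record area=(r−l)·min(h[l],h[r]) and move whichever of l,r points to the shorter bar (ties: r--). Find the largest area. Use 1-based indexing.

[1,7] min(16,17)*6=96 best=96 * → l++
[2,7] min(8,17)*5=40 best=96 → l++
[3,7] min(16,17)*4=64 best=96 → l++
[4,7] min(2,17)*3=6 best=96 → l++
[5,7] min(13,17)*2=26 best=96 → l++
[6,7] min(4,17)*1=4 best=96 → l++

max area = 96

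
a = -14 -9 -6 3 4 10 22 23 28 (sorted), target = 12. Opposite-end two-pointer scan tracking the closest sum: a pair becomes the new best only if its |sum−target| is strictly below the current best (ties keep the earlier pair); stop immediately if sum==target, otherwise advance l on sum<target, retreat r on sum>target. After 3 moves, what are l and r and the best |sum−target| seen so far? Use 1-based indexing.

l=1 r=9: -14+28=14 d=2 *, r--
l=1 r=8: -14+23=9 d=3, l++
l=2 r=8: -9+23=14 d=2, r--

l=2, r=7, best |Δ|=2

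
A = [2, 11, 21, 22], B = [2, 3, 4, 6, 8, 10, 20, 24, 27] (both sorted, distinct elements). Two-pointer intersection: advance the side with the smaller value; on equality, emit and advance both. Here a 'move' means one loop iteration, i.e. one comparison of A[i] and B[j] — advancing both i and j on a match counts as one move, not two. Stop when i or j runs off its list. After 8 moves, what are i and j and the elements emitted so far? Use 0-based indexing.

[i=0,j=0] 2==2 emit → i++,j++
[i=1,j=1] 11>3 → j++
[i=1,j=2] 11>4 → j++
[i=1,j=3] 11>6 → j++
[i=1,j=4] 11>8 → j++
[i=1,j=5] 11>10 → j++
[i=1,j=6] 11<20 → i++
[i=2,j=6] 21>20 → j++

i=2, j=7, emitted=[2]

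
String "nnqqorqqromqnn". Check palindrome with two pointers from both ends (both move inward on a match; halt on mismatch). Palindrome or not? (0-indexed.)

l=0 r=13: 'n'=='n', l++,r--
l=1 r=12: 'n'=='n', l++,r--
l=2 r=11: 'q'=='q', l++,r--
l=3 r=10: 'q'!='m', stop

not a palindrome (mismatch at 3,10)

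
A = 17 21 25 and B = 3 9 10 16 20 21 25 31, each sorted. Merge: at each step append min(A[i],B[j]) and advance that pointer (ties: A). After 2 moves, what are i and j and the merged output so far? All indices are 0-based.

[i=0,j=0] A[i]=17>B[j]=3 take 3 → j++
[i=0,j=1] A[i]=17>B[j]=9 take 9 → j++

i=0, j=2, merged so far=[3, 9]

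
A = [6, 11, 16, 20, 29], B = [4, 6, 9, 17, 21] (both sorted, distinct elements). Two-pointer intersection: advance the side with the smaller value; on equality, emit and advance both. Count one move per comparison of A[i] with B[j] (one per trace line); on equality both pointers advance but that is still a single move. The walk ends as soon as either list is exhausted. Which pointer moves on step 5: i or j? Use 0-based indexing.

i

[i=0,j=0] 6>4 → j++
[i=0,j=1] 6==6 emit → i++,j++
[i=1,j=2] 11>9 → j++
[i=1,j=3] 11<17 → i++
[i=2,j=3] 16<17 → i++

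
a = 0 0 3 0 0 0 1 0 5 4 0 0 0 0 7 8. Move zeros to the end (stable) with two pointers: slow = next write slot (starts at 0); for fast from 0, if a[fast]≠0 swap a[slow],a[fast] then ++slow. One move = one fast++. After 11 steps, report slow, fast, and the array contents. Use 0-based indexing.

slow=4, fast=11, a=[3, 1, 5, 4, 0, 0, 0, 0, 0, 0, 0, 0, 0, 0, 7, 8]

slow=0 fast=0: a[fast]=0, fast++
slow=0 fast=1: a[fast]=0, fast++
slow=0 fast=2: a[fast]=3≠0 swap→a[0]=3, slow++,fast++
slow=1 fast=3: a[fast]=0, fast++
slow=1 fast=4: a[fast]=0, fast++
slow=1 fast=5: a[fast]=0, fast++
slow=1 fast=6: a[fast]=1≠0 swap→a[1]=1, slow++,fast++
slow=2 fast=7: a[fast]=0, fast++
slow=2 fast=8: a[fast]=5≠0 swap→a[2]=5, slow++,fast++
slow=3 fast=9: a[fast]=4≠0 swap→a[3]=4, slow++,fast++
slow=4 fast=10: a[fast]=0, fast++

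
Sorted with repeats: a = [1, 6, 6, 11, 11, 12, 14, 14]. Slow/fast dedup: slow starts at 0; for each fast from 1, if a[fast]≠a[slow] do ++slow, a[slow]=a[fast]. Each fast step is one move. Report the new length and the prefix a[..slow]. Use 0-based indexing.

slow=0 fast=1: a[fast]=6≠a[slow]=1 write a[1]=6, slow++,fast++
slow=1 fast=2: a[fast]=6=a[slow] dup, fast++
slow=1 fast=3: a[fast]=11≠a[slow]=6 write a[2]=11, slow++,fast++
slow=2 fast=4: a[fast]=11=a[slow] dup, fast++
slow=2 fast=5: a[fast]=12≠a[slow]=11 write a[3]=12, slow++,fast++
slow=3 fast=6: a[fast]=14≠a[slow]=12 write a[4]=14, slow++,fast++
slow=4 fast=7: a[fast]=14=a[slow] dup, fast++

length 5; prefix = [1, 6, 11, 12, 14]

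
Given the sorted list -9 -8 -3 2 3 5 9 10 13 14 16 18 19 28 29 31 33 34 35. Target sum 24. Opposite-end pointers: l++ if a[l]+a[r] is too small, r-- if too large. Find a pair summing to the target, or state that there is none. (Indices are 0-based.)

(-9, 33)

l=0 r=18: -9+35=26 >24, r--
l=0 r=17: -9+34=25 >24, r--
l=0 r=16: -9+33=24, found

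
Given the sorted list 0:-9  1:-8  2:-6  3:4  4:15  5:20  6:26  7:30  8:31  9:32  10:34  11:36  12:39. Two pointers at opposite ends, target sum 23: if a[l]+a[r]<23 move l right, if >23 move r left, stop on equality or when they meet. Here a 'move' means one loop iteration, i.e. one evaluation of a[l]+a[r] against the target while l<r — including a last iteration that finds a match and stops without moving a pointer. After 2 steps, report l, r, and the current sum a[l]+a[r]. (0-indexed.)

l=0 r=12: -9+39=30 >23, r--
l=0 r=11: -9+36=27 >23, r--

l=0, r=10, sum=25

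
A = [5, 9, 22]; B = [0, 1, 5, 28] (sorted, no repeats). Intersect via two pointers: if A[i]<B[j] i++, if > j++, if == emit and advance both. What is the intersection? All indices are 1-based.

intersection = [5]

i=1 j=1: 5>0, j++
i=1 j=2: 5>1, j++
i=1 j=3: 5==5 emit, i++,j++
i=2 j=4: 9<28, i++
i=3 j=4: 22<28, i++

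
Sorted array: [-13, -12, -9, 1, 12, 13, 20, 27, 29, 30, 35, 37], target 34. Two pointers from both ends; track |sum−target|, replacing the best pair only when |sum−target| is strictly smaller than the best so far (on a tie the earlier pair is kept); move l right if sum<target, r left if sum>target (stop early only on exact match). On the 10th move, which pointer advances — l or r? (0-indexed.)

[0,11] -13+37=24 d=10 * → l++
[1,11] -12+37=25 d=9 * → l++
[2,11] -9+37=28 d=6 * → l++
[3,11] 1+37=38 d=4 * → r--
[3,10] 1+35=36 d=2 * → r--
[3,9] 1+30=31 d=3 → l++
[4,9] 12+30=42 d=8 → r--
[4,8] 12+29=41 d=7 → r--
[4,7] 12+27=39 d=5 → r--
[4,6] 12+20=32 d=2 → l++

l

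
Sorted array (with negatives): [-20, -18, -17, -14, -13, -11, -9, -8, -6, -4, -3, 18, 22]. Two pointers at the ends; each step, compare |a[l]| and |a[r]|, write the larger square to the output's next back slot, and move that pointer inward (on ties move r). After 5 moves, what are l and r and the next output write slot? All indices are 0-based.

l=3, r=10, next write slot=7

[0,12] |-20|<=|22| out[12]=484 → r--
[0,11] |-20|>|18| out[11]=400 → l++
[1,11] |-18|<=|18| out[10]=324 → r--
[1,10] |-18|>|-3| out[9]=324 → l++
[2,10] |-17|>|-3| out[8]=289 → l++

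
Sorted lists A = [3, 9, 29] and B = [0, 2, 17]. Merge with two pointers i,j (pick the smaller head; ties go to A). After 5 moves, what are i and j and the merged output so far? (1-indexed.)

i=3, j=4, merged so far=[0, 2, 3, 9, 17]

[i=1,j=1] A[i]=3>B[j]=0 take 0 → j++
[i=1,j=2] A[i]=3>B[j]=2 take 2 → j++
[i=1,j=3] A[i]=3<=B[j]=17 take 3 → i++
[i=2,j=3] A[i]=9<=B[j]=17 take 9 → i++
[i=3,j=3] A[i]=29>B[j]=17 take 17 → j++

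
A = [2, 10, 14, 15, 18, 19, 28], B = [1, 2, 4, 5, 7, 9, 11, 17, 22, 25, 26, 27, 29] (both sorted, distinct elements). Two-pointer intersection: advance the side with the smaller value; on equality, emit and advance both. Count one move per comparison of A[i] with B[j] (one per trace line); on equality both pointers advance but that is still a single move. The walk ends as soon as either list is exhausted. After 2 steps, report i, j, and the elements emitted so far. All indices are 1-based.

i=2, j=3, emitted=[2]

i=1 j=1: 2>1, j++
i=1 j=2: 2==2 emit, i++,j++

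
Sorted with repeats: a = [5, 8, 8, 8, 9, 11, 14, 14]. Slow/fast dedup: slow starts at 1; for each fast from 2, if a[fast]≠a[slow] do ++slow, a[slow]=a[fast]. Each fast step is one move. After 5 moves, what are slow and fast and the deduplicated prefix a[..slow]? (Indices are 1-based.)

(s=1,f=2) a[fast]=8≠a[slow]=5 write a[2]=8 → slow++,fast++
(s=2,f=3) a[fast]=8=a[slow] dup → fast++
(s=2,f=4) a[fast]=8=a[slow] dup → fast++
(s=2,f=5) a[fast]=9≠a[slow]=8 write a[3]=9 → slow++,fast++
(s=3,f=6) a[fast]=11≠a[slow]=9 write a[4]=11 → slow++,fast++

slow=4, fast=7, prefix=[5, 8, 9, 11]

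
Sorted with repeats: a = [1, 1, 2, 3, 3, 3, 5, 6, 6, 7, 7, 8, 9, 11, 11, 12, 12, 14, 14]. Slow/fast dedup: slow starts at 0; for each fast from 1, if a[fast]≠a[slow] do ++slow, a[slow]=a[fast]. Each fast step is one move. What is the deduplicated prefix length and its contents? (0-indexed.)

length 11; prefix = [1, 2, 3, 5, 6, 7, 8, 9, 11, 12, 14]

slow=0 fast=1: a[fast]=1=a[slow] dup, fast++
slow=0 fast=2: a[fast]=2≠a[slow]=1 write a[1]=2, slow++,fast++
slow=1 fast=3: a[fast]=3≠a[slow]=2 write a[2]=3, slow++,fast++
slow=2 fast=4: a[fast]=3=a[slow] dup, fast++
slow=2 fast=5: a[fast]=3=a[slow] dup, fast++
slow=2 fast=6: a[fast]=5≠a[slow]=3 write a[3]=5, slow++,fast++
slow=3 fast=7: a[fast]=6≠a[slow]=5 write a[4]=6, slow++,fast++
slow=4 fast=8: a[fast]=6=a[slow] dup, fast++
slow=4 fast=9: a[fast]=7≠a[slow]=6 write a[5]=7, slow++,fast++
slow=5 fast=10: a[fast]=7=a[slow] dup, fast++
slow=5 fast=11: a[fast]=8≠a[slow]=7 write a[6]=8, slow++,fast++
slow=6 fast=12: a[fast]=9≠a[slow]=8 write a[7]=9, slow++,fast++
slow=7 fast=13: a[fast]=11≠a[slow]=9 write a[8]=11, slow++,fast++
slow=8 fast=14: a[fast]=11=a[slow] dup, fast++
slow=8 fast=15: a[fast]=12≠a[slow]=11 write a[9]=12, slow++,fast++
slow=9 fast=16: a[fast]=12=a[slow] dup, fast++
slow=9 fast=17: a[fast]=14≠a[slow]=12 write a[10]=14, slow++,fast++
slow=10 fast=18: a[fast]=14=a[slow] dup, fast++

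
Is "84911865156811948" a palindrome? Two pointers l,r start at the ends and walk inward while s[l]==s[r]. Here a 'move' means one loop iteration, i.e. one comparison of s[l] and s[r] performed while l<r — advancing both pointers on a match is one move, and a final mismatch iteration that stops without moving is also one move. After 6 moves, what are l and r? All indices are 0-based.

l=0 r=16: '8'=='8', l++,r--
l=1 r=15: '4'=='4', l++,r--
l=2 r=14: '9'=='9', l++,r--
l=3 r=13: '1'=='1', l++,r--
l=4 r=12: '1'=='1', l++,r--
l=5 r=11: '8'=='8', l++,r--

l=6, r=10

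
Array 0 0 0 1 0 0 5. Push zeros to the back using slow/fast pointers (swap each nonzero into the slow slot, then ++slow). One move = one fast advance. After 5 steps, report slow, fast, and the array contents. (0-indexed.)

slow=0 fast=0: a[fast]=0, fast++
slow=0 fast=1: a[fast]=0, fast++
slow=0 fast=2: a[fast]=0, fast++
slow=0 fast=3: a[fast]=1≠0 swap→a[0]=1, slow++,fast++
slow=1 fast=4: a[fast]=0, fast++

slow=1, fast=5, a=[1, 0, 0, 0, 0, 0, 5]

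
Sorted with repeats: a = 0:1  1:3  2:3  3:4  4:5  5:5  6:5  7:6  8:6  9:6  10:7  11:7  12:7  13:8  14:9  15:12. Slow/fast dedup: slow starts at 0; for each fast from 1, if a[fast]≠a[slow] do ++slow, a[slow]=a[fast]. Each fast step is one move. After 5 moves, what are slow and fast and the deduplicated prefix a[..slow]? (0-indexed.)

slow=3, fast=6, prefix=[1, 3, 4, 5]

slow=0 fast=1: a[fast]=3≠a[slow]=1 write a[1]=3, slow++,fast++
slow=1 fast=2: a[fast]=3=a[slow] dup, fast++
slow=1 fast=3: a[fast]=4≠a[slow]=3 write a[2]=4, slow++,fast++
slow=2 fast=4: a[fast]=5≠a[slow]=4 write a[3]=5, slow++,fast++
slow=3 fast=5: a[fast]=5=a[slow] dup, fast++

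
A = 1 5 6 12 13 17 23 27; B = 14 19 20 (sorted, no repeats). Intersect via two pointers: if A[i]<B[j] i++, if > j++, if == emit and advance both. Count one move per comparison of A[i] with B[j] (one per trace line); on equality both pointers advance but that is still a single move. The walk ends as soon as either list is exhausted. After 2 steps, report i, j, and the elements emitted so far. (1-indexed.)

i=3, j=1, emitted=[]

i=1 j=1: 1<14, i++
i=2 j=1: 5<14, i++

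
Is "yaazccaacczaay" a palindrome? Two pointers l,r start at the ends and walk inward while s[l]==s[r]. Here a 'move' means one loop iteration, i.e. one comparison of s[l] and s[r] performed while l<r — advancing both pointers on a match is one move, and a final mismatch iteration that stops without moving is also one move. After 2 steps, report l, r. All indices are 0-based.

l=0 r=13: 'y'=='y', l++,r--
l=1 r=12: 'a'=='a', l++,r--

l=2, r=11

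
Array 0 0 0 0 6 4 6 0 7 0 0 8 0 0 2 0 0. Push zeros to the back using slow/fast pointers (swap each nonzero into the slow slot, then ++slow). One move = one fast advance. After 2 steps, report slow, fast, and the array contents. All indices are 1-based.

slow=1, fast=3, a=[0, 0, 0, 0, 6, 4, 6, 0, 7, 0, 0, 8, 0, 0, 2, 0, 0]

slow=1 fast=1: a[fast]=0, fast++
slow=1 fast=2: a[fast]=0, fast++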